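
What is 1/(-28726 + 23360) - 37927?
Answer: -203516283/5366 ≈ -37927.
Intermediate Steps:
1/(-28726 + 23360) - 37927 = 1/(-5366) - 37927 = -1/5366 - 37927 = -203516283/5366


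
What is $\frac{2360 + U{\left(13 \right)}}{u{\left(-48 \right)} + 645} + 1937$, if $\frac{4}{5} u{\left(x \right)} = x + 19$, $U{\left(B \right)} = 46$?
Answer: $\frac{4726219}{2435} \approx 1941.0$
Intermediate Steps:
$u{\left(x \right)} = \frac{95}{4} + \frac{5 x}{4}$ ($u{\left(x \right)} = \frac{5 \left(x + 19\right)}{4} = \frac{5 \left(19 + x\right)}{4} = \frac{95}{4} + \frac{5 x}{4}$)
$\frac{2360 + U{\left(13 \right)}}{u{\left(-48 \right)} + 645} + 1937 = \frac{2360 + 46}{\left(\frac{95}{4} + \frac{5}{4} \left(-48\right)\right) + 645} + 1937 = \frac{2406}{\left(\frac{95}{4} - 60\right) + 645} + 1937 = \frac{2406}{- \frac{145}{4} + 645} + 1937 = \frac{2406}{\frac{2435}{4}} + 1937 = 2406 \cdot \frac{4}{2435} + 1937 = \frac{9624}{2435} + 1937 = \frac{4726219}{2435}$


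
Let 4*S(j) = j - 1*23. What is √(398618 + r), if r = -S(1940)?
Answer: √1592555/2 ≈ 630.98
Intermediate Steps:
S(j) = -23/4 + j/4 (S(j) = (j - 1*23)/4 = (j - 23)/4 = (-23 + j)/4 = -23/4 + j/4)
r = -1917/4 (r = -(-23/4 + (¼)*1940) = -(-23/4 + 485) = -1*1917/4 = -1917/4 ≈ -479.25)
√(398618 + r) = √(398618 - 1917/4) = √(1592555/4) = √1592555/2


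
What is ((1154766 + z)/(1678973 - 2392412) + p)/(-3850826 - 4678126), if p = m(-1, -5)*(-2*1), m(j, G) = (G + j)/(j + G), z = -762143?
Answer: 1819501/6084886985928 ≈ 2.9902e-7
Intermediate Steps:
m(j, G) = 1 (m(j, G) = (G + j)/(G + j) = 1)
p = -2 (p = 1*(-2*1) = 1*(-2) = -2)
((1154766 + z)/(1678973 - 2392412) + p)/(-3850826 - 4678126) = ((1154766 - 762143)/(1678973 - 2392412) - 2)/(-3850826 - 4678126) = (392623/(-713439) - 2)/(-8528952) = (392623*(-1/713439) - 2)*(-1/8528952) = (-392623/713439 - 2)*(-1/8528952) = -1819501/713439*(-1/8528952) = 1819501/6084886985928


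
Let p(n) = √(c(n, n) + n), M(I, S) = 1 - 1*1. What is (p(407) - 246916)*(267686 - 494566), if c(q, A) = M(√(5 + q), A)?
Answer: 56020302080 - 226880*√407 ≈ 5.6016e+10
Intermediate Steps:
M(I, S) = 0 (M(I, S) = 1 - 1 = 0)
c(q, A) = 0
p(n) = √n (p(n) = √(0 + n) = √n)
(p(407) - 246916)*(267686 - 494566) = (√407 - 246916)*(267686 - 494566) = (-246916 + √407)*(-226880) = 56020302080 - 226880*√407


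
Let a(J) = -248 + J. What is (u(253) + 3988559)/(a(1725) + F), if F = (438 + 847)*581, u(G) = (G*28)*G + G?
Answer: 2890532/374031 ≈ 7.7281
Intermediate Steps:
u(G) = G + 28*G**2 (u(G) = (28*G)*G + G = 28*G**2 + G = G + 28*G**2)
F = 746585 (F = 1285*581 = 746585)
(u(253) + 3988559)/(a(1725) + F) = (253*(1 + 28*253) + 3988559)/((-248 + 1725) + 746585) = (253*(1 + 7084) + 3988559)/(1477 + 746585) = (253*7085 + 3988559)/748062 = (1792505 + 3988559)*(1/748062) = 5781064*(1/748062) = 2890532/374031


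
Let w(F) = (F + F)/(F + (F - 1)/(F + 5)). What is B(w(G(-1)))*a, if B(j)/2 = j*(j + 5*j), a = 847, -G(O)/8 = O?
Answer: 146578432/4107 ≈ 35690.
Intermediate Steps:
G(O) = -8*O
w(F) = 2*F/(F + (-1 + F)/(5 + F)) (w(F) = (2*F)/(F + (-1 + F)/(5 + F)) = 2*F/(F + (-1 + F)/(5 + F)))
B(j) = 12*j**2 (B(j) = 2*(j*(j + 5*j)) = 2*(j*(6*j)) = 2*(6*j**2) = 12*j**2)
B(w(G(-1)))*a = (12*(2*(-8*(-1))*(5 - 8*(-1))/(-1 + (-8*(-1))**2 + 6*(-8*(-1))))**2)*847 = (12*(2*8*(5 + 8)/(-1 + 8**2 + 6*8))**2)*847 = (12*(2*8*13/(-1 + 64 + 48))**2)*847 = (12*(2*8*13/111)**2)*847 = (12*(2*8*(1/111)*13)**2)*847 = (12*(208/111)**2)*847 = (12*(43264/12321))*847 = (173056/4107)*847 = 146578432/4107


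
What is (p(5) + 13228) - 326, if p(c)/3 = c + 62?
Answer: 13103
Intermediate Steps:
p(c) = 186 + 3*c (p(c) = 3*(c + 62) = 3*(62 + c) = 186 + 3*c)
(p(5) + 13228) - 326 = ((186 + 3*5) + 13228) - 326 = ((186 + 15) + 13228) - 326 = (201 + 13228) - 326 = 13429 - 326 = 13103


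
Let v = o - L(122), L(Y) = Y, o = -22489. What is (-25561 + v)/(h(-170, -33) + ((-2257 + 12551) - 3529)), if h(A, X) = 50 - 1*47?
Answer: -12043/1692 ≈ -7.1176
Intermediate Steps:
h(A, X) = 3 (h(A, X) = 50 - 47 = 3)
v = -22611 (v = -22489 - 1*122 = -22489 - 122 = -22611)
(-25561 + v)/(h(-170, -33) + ((-2257 + 12551) - 3529)) = (-25561 - 22611)/(3 + ((-2257 + 12551) - 3529)) = -48172/(3 + (10294 - 3529)) = -48172/(3 + 6765) = -48172/6768 = -48172*1/6768 = -12043/1692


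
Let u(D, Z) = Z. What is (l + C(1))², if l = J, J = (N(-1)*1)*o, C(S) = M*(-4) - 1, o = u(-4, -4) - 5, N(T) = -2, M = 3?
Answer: 25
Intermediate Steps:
o = -9 (o = -4 - 5 = -9)
C(S) = -13 (C(S) = 3*(-4) - 1 = -12 - 1 = -13)
J = 18 (J = -2*1*(-9) = -2*(-9) = 18)
l = 18
(l + C(1))² = (18 - 13)² = 5² = 25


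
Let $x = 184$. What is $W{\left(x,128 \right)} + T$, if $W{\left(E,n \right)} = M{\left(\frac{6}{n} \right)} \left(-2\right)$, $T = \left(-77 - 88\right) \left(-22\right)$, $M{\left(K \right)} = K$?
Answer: $\frac{116157}{32} \approx 3629.9$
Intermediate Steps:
$T = 3630$ ($T = \left(-165\right) \left(-22\right) = 3630$)
$W{\left(E,n \right)} = - \frac{12}{n}$ ($W{\left(E,n \right)} = \frac{6}{n} \left(-2\right) = - \frac{12}{n}$)
$W{\left(x,128 \right)} + T = - \frac{12}{128} + 3630 = \left(-12\right) \frac{1}{128} + 3630 = - \frac{3}{32} + 3630 = \frac{116157}{32}$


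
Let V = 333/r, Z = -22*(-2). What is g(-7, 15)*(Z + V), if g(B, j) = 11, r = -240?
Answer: 37499/80 ≈ 468.74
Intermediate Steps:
Z = 44
V = -111/80 (V = 333/(-240) = 333*(-1/240) = -111/80 ≈ -1.3875)
g(-7, 15)*(Z + V) = 11*(44 - 111/80) = 11*(3409/80) = 37499/80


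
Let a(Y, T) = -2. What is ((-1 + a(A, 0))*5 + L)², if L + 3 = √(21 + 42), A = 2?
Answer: 387 - 108*√7 ≈ 101.26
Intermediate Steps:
L = -3 + 3*√7 (L = -3 + √(21 + 42) = -3 + √63 = -3 + 3*√7 ≈ 4.9373)
((-1 + a(A, 0))*5 + L)² = ((-1 - 2)*5 + (-3 + 3*√7))² = (-3*5 + (-3 + 3*√7))² = (-15 + (-3 + 3*√7))² = (-18 + 3*√7)²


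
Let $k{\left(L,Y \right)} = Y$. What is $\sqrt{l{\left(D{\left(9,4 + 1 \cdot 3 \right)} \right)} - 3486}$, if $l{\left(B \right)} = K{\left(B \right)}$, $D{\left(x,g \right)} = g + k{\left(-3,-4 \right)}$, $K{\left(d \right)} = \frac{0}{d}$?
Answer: $i \sqrt{3486} \approx 59.042 i$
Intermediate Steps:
$K{\left(d \right)} = 0$
$D{\left(x,g \right)} = -4 + g$ ($D{\left(x,g \right)} = g - 4 = -4 + g$)
$l{\left(B \right)} = 0$
$\sqrt{l{\left(D{\left(9,4 + 1 \cdot 3 \right)} \right)} - 3486} = \sqrt{0 - 3486} = \sqrt{-3486} = i \sqrt{3486}$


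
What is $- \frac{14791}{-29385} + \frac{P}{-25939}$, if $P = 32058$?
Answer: $- \frac{558360581}{762217515} \approx -0.73255$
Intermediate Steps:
$- \frac{14791}{-29385} + \frac{P}{-25939} = - \frac{14791}{-29385} + \frac{32058}{-25939} = \left(-14791\right) \left(- \frac{1}{29385}\right) + 32058 \left(- \frac{1}{25939}\right) = \frac{14791}{29385} - \frac{32058}{25939} = - \frac{558360581}{762217515}$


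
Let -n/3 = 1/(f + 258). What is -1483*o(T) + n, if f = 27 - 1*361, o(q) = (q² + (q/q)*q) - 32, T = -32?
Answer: -108199677/76 ≈ -1.4237e+6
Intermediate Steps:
o(q) = -32 + q + q² (o(q) = (q² + 1*q) - 32 = (q² + q) - 32 = (q + q²) - 32 = -32 + q + q²)
f = -334 (f = 27 - 361 = -334)
n = 3/76 (n = -3/(-334 + 258) = -3/(-76) = -3*(-1/76) = 3/76 ≈ 0.039474)
-1483*o(T) + n = -1483*(-32 - 32 + (-32)²) + 3/76 = -1483*(-32 - 32 + 1024) + 3/76 = -1483*960 + 3/76 = -1423680 + 3/76 = -108199677/76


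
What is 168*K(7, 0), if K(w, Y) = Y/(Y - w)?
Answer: 0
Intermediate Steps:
168*K(7, 0) = 168*(0/(0 - 1*7)) = 168*(0/(0 - 7)) = 168*(0/(-7)) = 168*(0*(-1/7)) = 168*0 = 0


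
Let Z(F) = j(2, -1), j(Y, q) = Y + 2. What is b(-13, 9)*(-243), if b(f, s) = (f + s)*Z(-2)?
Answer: 3888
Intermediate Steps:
j(Y, q) = 2 + Y
Z(F) = 4 (Z(F) = 2 + 2 = 4)
b(f, s) = 4*f + 4*s (b(f, s) = (f + s)*4 = 4*f + 4*s)
b(-13, 9)*(-243) = (4*(-13) + 4*9)*(-243) = (-52 + 36)*(-243) = -16*(-243) = 3888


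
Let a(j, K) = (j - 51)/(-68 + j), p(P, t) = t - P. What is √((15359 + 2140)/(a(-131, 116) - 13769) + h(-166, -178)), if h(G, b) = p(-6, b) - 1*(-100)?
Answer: I*√61114289110469/913283 ≈ 8.5598*I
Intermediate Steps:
a(j, K) = (-51 + j)/(-68 + j)
h(G, b) = 106 + b (h(G, b) = (b - 1*(-6)) - 1*(-100) = (b + 6) + 100 = (6 + b) + 100 = 106 + b)
√((15359 + 2140)/(a(-131, 116) - 13769) + h(-166, -178)) = √((15359 + 2140)/((-51 - 131)/(-68 - 131) - 13769) + (106 - 178)) = √(17499/(-182/(-199) - 13769) - 72) = √(17499/(-1/199*(-182) - 13769) - 72) = √(17499/(182/199 - 13769) - 72) = √(17499/(-2739849/199) - 72) = √(17499*(-199/2739849) - 72) = √(-1160767/913283 - 72) = √(-66917143/913283) = I*√61114289110469/913283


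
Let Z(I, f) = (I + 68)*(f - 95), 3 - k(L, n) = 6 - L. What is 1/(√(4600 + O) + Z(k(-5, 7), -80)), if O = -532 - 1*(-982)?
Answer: -210/2204899 - √202/22048990 ≈ -9.5887e-5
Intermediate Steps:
k(L, n) = -3 + L (k(L, n) = 3 - (6 - L) = 3 + (-6 + L) = -3 + L)
O = 450 (O = -532 + 982 = 450)
Z(I, f) = (-95 + f)*(68 + I) (Z(I, f) = (68 + I)*(-95 + f) = (-95 + f)*(68 + I))
1/(√(4600 + O) + Z(k(-5, 7), -80)) = 1/(√(4600 + 450) + (-6460 - 95*(-3 - 5) + 68*(-80) + (-3 - 5)*(-80))) = 1/(√5050 + (-6460 - 95*(-8) - 5440 - 8*(-80))) = 1/(5*√202 + (-6460 + 760 - 5440 + 640)) = 1/(5*√202 - 10500) = 1/(-10500 + 5*√202)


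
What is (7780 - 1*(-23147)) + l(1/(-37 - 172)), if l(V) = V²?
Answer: 1350922288/43681 ≈ 30927.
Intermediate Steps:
(7780 - 1*(-23147)) + l(1/(-37 - 172)) = (7780 - 1*(-23147)) + (1/(-37 - 172))² = (7780 + 23147) + (1/(-209))² = 30927 + (-1/209)² = 30927 + 1/43681 = 1350922288/43681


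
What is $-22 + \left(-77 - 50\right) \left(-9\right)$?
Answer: $1121$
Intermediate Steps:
$-22 + \left(-77 - 50\right) \left(-9\right) = -22 - -1143 = -22 + 1143 = 1121$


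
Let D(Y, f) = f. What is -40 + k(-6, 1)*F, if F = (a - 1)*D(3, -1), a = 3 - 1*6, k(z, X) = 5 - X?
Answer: -24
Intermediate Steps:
a = -3 (a = 3 - 6 = -3)
F = 4 (F = (-3 - 1)*(-1) = -4*(-1) = 4)
-40 + k(-6, 1)*F = -40 + (5 - 1*1)*4 = -40 + (5 - 1)*4 = -40 + 4*4 = -40 + 16 = -24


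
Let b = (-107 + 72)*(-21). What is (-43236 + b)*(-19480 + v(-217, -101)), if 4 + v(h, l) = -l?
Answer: 823796883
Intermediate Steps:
v(h, l) = -4 - l
b = 735 (b = -35*(-21) = 735)
(-43236 + b)*(-19480 + v(-217, -101)) = (-43236 + 735)*(-19480 + (-4 - 1*(-101))) = -42501*(-19480 + (-4 + 101)) = -42501*(-19480 + 97) = -42501*(-19383) = 823796883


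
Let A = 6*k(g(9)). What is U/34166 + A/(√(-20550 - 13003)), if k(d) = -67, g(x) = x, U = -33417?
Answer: -33417/34166 + 402*I*√33553/33553 ≈ -0.97808 + 2.1946*I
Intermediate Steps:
A = -402 (A = 6*(-67) = -402)
U/34166 + A/(√(-20550 - 13003)) = -33417/34166 - 402/√(-20550 - 13003) = -33417*1/34166 - 402*(-I*√33553/33553) = -33417/34166 - 402*(-I*√33553/33553) = -33417/34166 - (-402)*I*√33553/33553 = -33417/34166 + 402*I*√33553/33553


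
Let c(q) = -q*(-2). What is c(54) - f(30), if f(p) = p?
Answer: 78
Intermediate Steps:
c(q) = 2*q
c(54) - f(30) = 2*54 - 1*30 = 108 - 30 = 78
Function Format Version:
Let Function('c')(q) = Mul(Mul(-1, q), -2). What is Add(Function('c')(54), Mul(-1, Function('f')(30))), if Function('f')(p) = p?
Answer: 78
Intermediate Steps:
Function('c')(q) = Mul(2, q)
Add(Function('c')(54), Mul(-1, Function('f')(30))) = Add(Mul(2, 54), Mul(-1, 30)) = Add(108, -30) = 78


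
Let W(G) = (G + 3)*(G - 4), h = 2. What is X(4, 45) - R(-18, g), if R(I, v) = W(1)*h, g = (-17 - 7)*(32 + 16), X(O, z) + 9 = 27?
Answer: 42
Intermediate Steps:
X(O, z) = 18 (X(O, z) = -9 + 27 = 18)
g = -1152 (g = -24*48 = -1152)
W(G) = (-4 + G)*(3 + G) (W(G) = (3 + G)*(-4 + G) = (-4 + G)*(3 + G))
R(I, v) = -24 (R(I, v) = (-12 + 1² - 1*1)*2 = (-12 + 1 - 1)*2 = -12*2 = -24)
X(4, 45) - R(-18, g) = 18 - 1*(-24) = 18 + 24 = 42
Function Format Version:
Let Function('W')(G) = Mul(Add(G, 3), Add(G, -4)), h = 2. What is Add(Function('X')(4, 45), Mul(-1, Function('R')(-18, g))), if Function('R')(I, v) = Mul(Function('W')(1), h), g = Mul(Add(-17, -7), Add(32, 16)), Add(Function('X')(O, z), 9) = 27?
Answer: 42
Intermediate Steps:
Function('X')(O, z) = 18 (Function('X')(O, z) = Add(-9, 27) = 18)
g = -1152 (g = Mul(-24, 48) = -1152)
Function('W')(G) = Mul(Add(-4, G), Add(3, G)) (Function('W')(G) = Mul(Add(3, G), Add(-4, G)) = Mul(Add(-4, G), Add(3, G)))
Function('R')(I, v) = -24 (Function('R')(I, v) = Mul(Add(-12, Pow(1, 2), Mul(-1, 1)), 2) = Mul(Add(-12, 1, -1), 2) = Mul(-12, 2) = -24)
Add(Function('X')(4, 45), Mul(-1, Function('R')(-18, g))) = Add(18, Mul(-1, -24)) = Add(18, 24) = 42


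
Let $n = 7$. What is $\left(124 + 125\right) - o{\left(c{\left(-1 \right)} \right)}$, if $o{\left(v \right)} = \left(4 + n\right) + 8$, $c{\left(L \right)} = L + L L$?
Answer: $230$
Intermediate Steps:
$c{\left(L \right)} = L + L^{2}$
$o{\left(v \right)} = 19$ ($o{\left(v \right)} = \left(4 + 7\right) + 8 = 11 + 8 = 19$)
$\left(124 + 125\right) - o{\left(c{\left(-1 \right)} \right)} = \left(124 + 125\right) - 19 = 249 - 19 = 230$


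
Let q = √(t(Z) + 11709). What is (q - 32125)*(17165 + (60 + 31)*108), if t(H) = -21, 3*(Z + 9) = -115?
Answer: -867150125 + 53986*√2922 ≈ -8.6423e+8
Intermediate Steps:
Z = -142/3 (Z = -9 + (⅓)*(-115) = -9 - 115/3 = -142/3 ≈ -47.333)
q = 2*√2922 (q = √(-21 + 11709) = √11688 = 2*√2922 ≈ 108.11)
(q - 32125)*(17165 + (60 + 31)*108) = (2*√2922 - 32125)*(17165 + (60 + 31)*108) = (-32125 + 2*√2922)*(17165 + 91*108) = (-32125 + 2*√2922)*(17165 + 9828) = (-32125 + 2*√2922)*26993 = -867150125 + 53986*√2922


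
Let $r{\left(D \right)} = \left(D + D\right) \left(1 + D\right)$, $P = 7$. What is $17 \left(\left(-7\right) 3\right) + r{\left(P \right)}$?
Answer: $-245$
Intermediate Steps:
$r{\left(D \right)} = 2 D \left(1 + D\right)$
$17 \left(\left(-7\right) 3\right) + r{\left(P \right)} = 17 \left(\left(-7\right) 3\right) + 2 \cdot 7 \left(1 + 7\right) = 17 \left(-21\right) + 2 \cdot 7 \cdot 8 = -357 + 112 = -245$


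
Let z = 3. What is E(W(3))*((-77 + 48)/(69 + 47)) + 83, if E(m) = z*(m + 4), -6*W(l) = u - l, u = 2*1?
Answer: 639/8 ≈ 79.875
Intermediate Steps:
u = 2
W(l) = -⅓ + l/6 (W(l) = -(2 - l)/6 = -⅓ + l/6)
E(m) = 12 + 3*m (E(m) = 3*(m + 4) = 3*(4 + m) = 12 + 3*m)
E(W(3))*((-77 + 48)/(69 + 47)) + 83 = (12 + 3*(-⅓ + (⅙)*3))*((-77 + 48)/(69 + 47)) + 83 = (12 + 3*(-⅓ + ½))*(-29/116) + 83 = (12 + 3*(⅙))*(-29*1/116) + 83 = (12 + ½)*(-¼) + 83 = (25/2)*(-¼) + 83 = -25/8 + 83 = 639/8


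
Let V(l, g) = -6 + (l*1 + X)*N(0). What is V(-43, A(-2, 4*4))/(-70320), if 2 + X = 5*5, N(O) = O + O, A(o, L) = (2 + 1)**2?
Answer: 1/11720 ≈ 8.5324e-5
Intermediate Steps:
A(o, L) = 9 (A(o, L) = 3**2 = 9)
N(O) = 2*O
X = 23 (X = -2 + 5*5 = -2 + 25 = 23)
V(l, g) = -6 (V(l, g) = -6 + (l*1 + 23)*(2*0) = -6 + (l + 23)*0 = -6 + (23 + l)*0 = -6 + 0 = -6)
V(-43, A(-2, 4*4))/(-70320) = -6/(-70320) = -6*(-1/70320) = 1/11720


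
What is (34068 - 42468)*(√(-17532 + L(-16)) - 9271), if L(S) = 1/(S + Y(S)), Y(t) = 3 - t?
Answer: 77876400 - 2800*I*√157785 ≈ 7.7876e+7 - 1.1122e+6*I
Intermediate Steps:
L(S) = ⅓ (L(S) = 1/(S + (3 - S)) = 1/3 = ⅓)
(34068 - 42468)*(√(-17532 + L(-16)) - 9271) = (34068 - 42468)*(√(-17532 + ⅓) - 9271) = -8400*(√(-52595/3) - 9271) = -8400*(I*√157785/3 - 9271) = -8400*(-9271 + I*√157785/3) = 77876400 - 2800*I*√157785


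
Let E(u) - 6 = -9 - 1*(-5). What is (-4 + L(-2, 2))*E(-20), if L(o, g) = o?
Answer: -12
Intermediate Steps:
E(u) = 2 (E(u) = 6 + (-9 - 1*(-5)) = 6 + (-9 + 5) = 6 - 4 = 2)
(-4 + L(-2, 2))*E(-20) = (-4 - 2)*2 = -6*2 = -12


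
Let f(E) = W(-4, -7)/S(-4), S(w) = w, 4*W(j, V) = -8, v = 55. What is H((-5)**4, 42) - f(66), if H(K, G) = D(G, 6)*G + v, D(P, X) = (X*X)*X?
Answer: 18253/2 ≈ 9126.5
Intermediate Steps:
W(j, V) = -2 (W(j, V) = (1/4)*(-8) = -2)
D(P, X) = X**3 (D(P, X) = X**2*X = X**3)
H(K, G) = 55 + 216*G (H(K, G) = 6**3*G + 55 = 216*G + 55 = 55 + 216*G)
f(E) = 1/2 (f(E) = -2/(-4) = -2*(-1/4) = 1/2)
H((-5)**4, 42) - f(66) = (55 + 216*42) - 1*1/2 = (55 + 9072) - 1/2 = 9127 - 1/2 = 18253/2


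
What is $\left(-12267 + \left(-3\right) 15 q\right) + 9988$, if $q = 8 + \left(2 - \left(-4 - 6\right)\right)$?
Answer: $-3179$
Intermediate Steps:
$q = 20$ ($q = 8 + \left(2 - \left(-4 - 6\right)\right) = 8 + \left(2 - -10\right) = 8 + \left(2 + 10\right) = 8 + 12 = 20$)
$\left(-12267 + \left(-3\right) 15 q\right) + 9988 = \left(-12267 + \left(-3\right) 15 \cdot 20\right) + 9988 = \left(-12267 - 900\right) + 9988 = -13167 + 9988 = -3179$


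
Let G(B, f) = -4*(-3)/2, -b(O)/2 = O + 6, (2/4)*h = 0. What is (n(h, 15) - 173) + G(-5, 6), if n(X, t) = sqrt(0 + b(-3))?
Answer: -167 + I*sqrt(6) ≈ -167.0 + 2.4495*I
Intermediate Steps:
h = 0 (h = 2*0 = 0)
b(O) = -12 - 2*O (b(O) = -2*(O + 6) = -2*(6 + O) = -12 - 2*O)
G(B, f) = 6 (G(B, f) = 12*(1/2) = 6)
n(X, t) = I*sqrt(6) (n(X, t) = sqrt(0 + (-12 - 2*(-3))) = sqrt(0 + (-12 + 6)) = sqrt(0 - 6) = sqrt(-6) = I*sqrt(6))
(n(h, 15) - 173) + G(-5, 6) = (I*sqrt(6) - 173) + 6 = (-173 + I*sqrt(6)) + 6 = -167 + I*sqrt(6)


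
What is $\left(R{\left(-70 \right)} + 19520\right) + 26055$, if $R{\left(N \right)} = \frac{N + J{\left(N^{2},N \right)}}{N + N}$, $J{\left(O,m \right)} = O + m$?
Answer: $45541$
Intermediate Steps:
$R{\left(N \right)} = \frac{N^{2} + 2 N}{2 N}$ ($R{\left(N \right)} = \frac{N + \left(N^{2} + N\right)}{N + N} = \frac{N + \left(N + N^{2}\right)}{2 N} = \left(N^{2} + 2 N\right) \frac{1}{2 N} = \frac{N^{2} + 2 N}{2 N}$)
$\left(R{\left(-70 \right)} + 19520\right) + 26055 = \left(\left(1 + \frac{1}{2} \left(-70\right)\right) + 19520\right) + 26055 = \left(\left(1 - 35\right) + 19520\right) + 26055 = \left(-34 + 19520\right) + 26055 = 19486 + 26055 = 45541$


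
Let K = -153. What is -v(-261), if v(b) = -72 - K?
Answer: -81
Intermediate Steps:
v(b) = 81 (v(b) = -72 - 1*(-153) = -72 + 153 = 81)
-v(-261) = -1*81 = -81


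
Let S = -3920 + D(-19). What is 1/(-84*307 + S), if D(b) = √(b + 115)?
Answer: -7427/220641292 - √6/220641292 ≈ -3.3672e-5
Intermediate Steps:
D(b) = √(115 + b)
S = -3920 + 4*√6 (S = -3920 + √(115 - 19) = -3920 + √96 = -3920 + 4*√6 ≈ -3910.2)
1/(-84*307 + S) = 1/(-84*307 + (-3920 + 4*√6)) = 1/(-25788 + (-3920 + 4*√6)) = 1/(-29708 + 4*√6)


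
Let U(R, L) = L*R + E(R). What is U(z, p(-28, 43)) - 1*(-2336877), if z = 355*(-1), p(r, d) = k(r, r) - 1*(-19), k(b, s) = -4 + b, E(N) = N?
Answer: 2341137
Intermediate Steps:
p(r, d) = 15 + r (p(r, d) = (-4 + r) - 1*(-19) = (-4 + r) + 19 = 15 + r)
z = -355
U(R, L) = R + L*R (U(R, L) = L*R + R = R + L*R)
U(z, p(-28, 43)) - 1*(-2336877) = -355*(1 + (15 - 28)) - 1*(-2336877) = -355*(1 - 13) + 2336877 = -355*(-12) + 2336877 = 4260 + 2336877 = 2341137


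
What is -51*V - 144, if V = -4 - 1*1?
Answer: 111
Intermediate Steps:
V = -5 (V = -4 - 1 = -5)
-51*V - 144 = -51*(-5) - 144 = 255 - 144 = 111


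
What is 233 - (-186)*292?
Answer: 54545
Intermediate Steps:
233 - (-186)*292 = 233 - 186*(-292) = 233 + 54312 = 54545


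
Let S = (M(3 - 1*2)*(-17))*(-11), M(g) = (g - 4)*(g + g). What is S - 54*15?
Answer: -1932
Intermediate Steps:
M(g) = 2*g*(-4 + g) (M(g) = (-4 + g)*(2*g) = 2*g*(-4 + g))
S = -1122 (S = ((2*(3 - 1*2)*(-4 + (3 - 1*2)))*(-17))*(-11) = ((2*(3 - 2)*(-4 + (3 - 2)))*(-17))*(-11) = ((2*1*(-4 + 1))*(-17))*(-11) = ((2*1*(-3))*(-17))*(-11) = -6*(-17)*(-11) = 102*(-11) = -1122)
S - 54*15 = -1122 - 54*15 = -1122 - 1*810 = -1122 - 810 = -1932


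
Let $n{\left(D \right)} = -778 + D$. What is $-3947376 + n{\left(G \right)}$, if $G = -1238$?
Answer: $-3949392$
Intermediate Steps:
$-3947376 + n{\left(G \right)} = -3947376 - 2016 = -3949392$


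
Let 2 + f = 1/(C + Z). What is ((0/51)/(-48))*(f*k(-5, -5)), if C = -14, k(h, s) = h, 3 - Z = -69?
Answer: 0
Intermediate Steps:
Z = 72 (Z = 3 - 1*(-69) = 3 + 69 = 72)
f = -115/58 (f = -2 + 1/(-14 + 72) = -2 + 1/58 = -115/58 ≈ -1.9828)
((0/51)/(-48))*(f*k(-5, -5)) = ((0/51)/(-48))*(-115/58*(-5)) = ((0*(1/51))*(-1/48))*(575/58) = (0*(-1/48))*(575/58) = 0*(575/58) = 0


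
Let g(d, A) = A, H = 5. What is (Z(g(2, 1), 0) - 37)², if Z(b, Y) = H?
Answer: 1024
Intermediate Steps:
Z(b, Y) = 5
(Z(g(2, 1), 0) - 37)² = (5 - 37)² = (-32)² = 1024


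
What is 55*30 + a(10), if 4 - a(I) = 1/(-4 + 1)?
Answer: 4963/3 ≈ 1654.3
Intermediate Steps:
a(I) = 13/3 (a(I) = 4 - 1/(-4 + 1) = 4 - 1/(-3) = 4 - 1*(-1/3) = 4 + 1/3 = 13/3)
55*30 + a(10) = 55*30 + 13/3 = 1650 + 13/3 = 4963/3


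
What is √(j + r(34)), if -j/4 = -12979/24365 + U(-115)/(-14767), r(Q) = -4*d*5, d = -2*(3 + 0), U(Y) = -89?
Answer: 2*√3951816033551886390/359797955 ≈ 11.050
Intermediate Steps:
d = -6 (d = -2*3 = -6)
r(Q) = 120 (r(Q) = -4*(-6)*5 = 24*5 = 120)
j = 757969632/359797955 (j = -4*(-12979/24365 - 89/(-14767)) = -4*(-12979*1/24365 - 89*(-1/14767)) = -4*(-12979/24365 + 89/14767) = -4*(-189492408/359797955) = 757969632/359797955 ≈ 2.1067)
√(j + r(34)) = √(757969632/359797955 + 120) = √(43933724232/359797955) = 2*√3951816033551886390/359797955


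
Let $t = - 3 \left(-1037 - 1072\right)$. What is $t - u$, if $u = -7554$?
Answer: $13881$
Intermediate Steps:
$t = 6327$ ($t = - 3 \left(-1037 - 1072\right) = \left(-3\right) \left(-2109\right) = 6327$)
$t - u = 6327 - -7554 = 6327 + 7554 = 13881$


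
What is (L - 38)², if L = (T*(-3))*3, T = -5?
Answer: 49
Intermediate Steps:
L = 45 (L = -5*(-3)*3 = 15*3 = 45)
(L - 38)² = (45 - 38)² = 7² = 49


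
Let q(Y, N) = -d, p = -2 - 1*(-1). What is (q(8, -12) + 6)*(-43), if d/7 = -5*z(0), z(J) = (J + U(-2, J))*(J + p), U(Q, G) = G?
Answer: -258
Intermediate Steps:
p = -1 (p = -2 + 1 = -1)
z(J) = 2*J*(-1 + J) (z(J) = (J + J)*(J - 1) = (2*J)*(-1 + J) = 2*J*(-1 + J))
d = 0 (d = 7*(-10*0*(-1 + 0)) = 7*(-10*0*(-1)) = 7*(-5*0) = 7*0 = 0)
q(Y, N) = 0 (q(Y, N) = -1*0 = 0)
(q(8, -12) + 6)*(-43) = (0 + 6)*(-43) = 6*(-43) = -258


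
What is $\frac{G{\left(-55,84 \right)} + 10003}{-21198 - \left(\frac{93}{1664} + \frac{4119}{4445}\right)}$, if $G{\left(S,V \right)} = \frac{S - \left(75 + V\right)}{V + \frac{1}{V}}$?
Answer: $- \frac{521993225353600}{1106522430562137} \approx -0.47174$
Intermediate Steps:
$G{\left(S,V \right)} = \frac{-75 + S - V}{V + \frac{1}{V}}$
$\frac{G{\left(-55,84 \right)} + 10003}{-21198 - \left(\frac{93}{1664} + \frac{4119}{4445}\right)} = \frac{\frac{84 \left(-75 - 55 - 84\right)}{1 + 84^{2}} + 10003}{-21198 - \left(\frac{93}{1664} + \frac{4119}{4445}\right)} = \frac{\frac{84 \left(-75 - 55 - 84\right)}{1 + 7056} + 10003}{-21198 - \frac{7267401}{7396480}} = \frac{84 \cdot \frac{1}{7057} \left(-214\right) + 10003}{-21198 - \frac{7267401}{7396480}} = \frac{- \frac{17976}{7057} + 10003}{- \frac{156797850441}{7396480}} = \frac{70573195}{7057} \left(- \frac{7396480}{156797850441}\right) = - \frac{521993225353600}{1106522430562137}$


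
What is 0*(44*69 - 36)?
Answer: 0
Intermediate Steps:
0*(44*69 - 36) = 0*(3036 - 36) = 0*3000 = 0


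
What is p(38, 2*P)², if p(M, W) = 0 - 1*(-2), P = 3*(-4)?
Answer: 4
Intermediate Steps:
P = -12
p(M, W) = 2 (p(M, W) = 0 + 2 = 2)
p(38, 2*P)² = 2² = 4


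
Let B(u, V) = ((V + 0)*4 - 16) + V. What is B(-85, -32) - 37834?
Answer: -38010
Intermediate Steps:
B(u, V) = -16 + 5*V (B(u, V) = (V*4 - 16) + V = (4*V - 16) + V = (-16 + 4*V) + V = -16 + 5*V)
B(-85, -32) - 37834 = (-16 + 5*(-32)) - 37834 = (-16 - 160) - 37834 = -176 - 37834 = -38010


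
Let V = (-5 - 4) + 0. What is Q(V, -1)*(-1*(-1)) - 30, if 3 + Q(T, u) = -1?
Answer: -34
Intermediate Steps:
V = -9 (V = -9 + 0 = -9)
Q(T, u) = -4 (Q(T, u) = -3 - 1 = -4)
Q(V, -1)*(-1*(-1)) - 30 = -(-4)*(-1) - 30 = -4*1 - 30 = -4 - 30 = -34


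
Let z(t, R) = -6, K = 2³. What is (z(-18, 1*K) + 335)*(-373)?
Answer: -122717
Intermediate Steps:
K = 8
(z(-18, 1*K) + 335)*(-373) = (-6 + 335)*(-373) = 329*(-373) = -122717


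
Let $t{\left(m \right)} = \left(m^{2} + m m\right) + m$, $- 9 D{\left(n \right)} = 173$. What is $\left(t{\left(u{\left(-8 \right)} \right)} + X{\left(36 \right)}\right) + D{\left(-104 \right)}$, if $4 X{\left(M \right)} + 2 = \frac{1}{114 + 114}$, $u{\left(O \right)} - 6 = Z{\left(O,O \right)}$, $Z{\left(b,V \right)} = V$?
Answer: $- \frac{37541}{2736} \approx -13.721$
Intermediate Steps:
$u{\left(O \right)} = 6 + O$
$D{\left(n \right)} = - \frac{173}{9}$ ($D{\left(n \right)} = \left(- \frac{1}{9}\right) 173 = - \frac{173}{9}$)
$t{\left(m \right)} = m + 2 m^{2}$ ($t{\left(m \right)} = \left(m^{2} + m^{2}\right) + m = 2 m^{2} + m = m + 2 m^{2}$)
$X{\left(M \right)} = - \frac{455}{912}$ ($X{\left(M \right)} = - \frac{1}{2} + \frac{1}{4 \left(114 + 114\right)} = - \frac{1}{2} + \frac{1}{4 \cdot 228} = - \frac{1}{2} + \frac{1}{4} \cdot \frac{1}{228} = - \frac{1}{2} + \frac{1}{912} = - \frac{455}{912}$)
$\left(t{\left(u{\left(-8 \right)} \right)} + X{\left(36 \right)}\right) + D{\left(-104 \right)} = \left(\left(6 - 8\right) \left(1 + 2 \left(6 - 8\right)\right) - \frac{455}{912}\right) - \frac{173}{9} = \left(- 2 \left(1 + 2 \left(-2\right)\right) - \frac{455}{912}\right) - \frac{173}{9} = \left(- 2 \left(1 - 4\right) - \frac{455}{912}\right) - \frac{173}{9} = \left(\left(-2\right) \left(-3\right) - \frac{455}{912}\right) - \frac{173}{9} = \left(6 - \frac{455}{912}\right) - \frac{173}{9} = \frac{5017}{912} - \frac{173}{9} = - \frac{37541}{2736}$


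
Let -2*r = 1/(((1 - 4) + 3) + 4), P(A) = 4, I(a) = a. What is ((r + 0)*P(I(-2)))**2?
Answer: 1/4 ≈ 0.25000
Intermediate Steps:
r = -1/8 (r = -1/(2*(((1 - 4) + 3) + 4)) = -1/(2*((-3 + 3) + 4)) = -1/(2*(0 + 4)) = -1/2/4 = -1/2*1/4 = -1/8 ≈ -0.12500)
((r + 0)*P(I(-2)))**2 = ((-1/8 + 0)*4)**2 = (-1/8*4)**2 = (-1/2)**2 = 1/4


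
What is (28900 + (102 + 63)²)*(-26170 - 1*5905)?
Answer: -1800209375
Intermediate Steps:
(28900 + (102 + 63)²)*(-26170 - 1*5905) = (28900 + 165²)*(-26170 - 5905) = (28900 + 27225)*(-32075) = 56125*(-32075) = -1800209375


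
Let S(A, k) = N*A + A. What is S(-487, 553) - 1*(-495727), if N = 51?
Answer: 470403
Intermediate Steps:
S(A, k) = 52*A (S(A, k) = 51*A + A = 52*A)
S(-487, 553) - 1*(-495727) = 52*(-487) - 1*(-495727) = -25324 + 495727 = 470403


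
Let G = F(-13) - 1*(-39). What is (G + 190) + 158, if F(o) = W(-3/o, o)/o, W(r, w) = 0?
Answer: 387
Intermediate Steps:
F(o) = 0 (F(o) = 0/o = 0)
G = 39 (G = 0 - 1*(-39) = 0 + 39 = 39)
(G + 190) + 158 = (39 + 190) + 158 = 229 + 158 = 387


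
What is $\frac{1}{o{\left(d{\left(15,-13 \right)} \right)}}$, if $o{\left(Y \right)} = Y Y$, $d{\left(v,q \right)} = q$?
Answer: $\frac{1}{169} \approx 0.0059172$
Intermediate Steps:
$o{\left(Y \right)} = Y^{2}$
$\frac{1}{o{\left(d{\left(15,-13 \right)} \right)}} = \frac{1}{\left(-13\right)^{2}} = \frac{1}{169}$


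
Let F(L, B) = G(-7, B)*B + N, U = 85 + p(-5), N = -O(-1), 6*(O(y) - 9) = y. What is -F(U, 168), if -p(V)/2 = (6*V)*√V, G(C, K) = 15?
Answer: -15067/6 ≈ -2511.2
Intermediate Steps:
O(y) = 9 + y/6
p(V) = -12*V^(3/2) (p(V) = -2*6*V*√V = -12*V^(3/2))
N = -53/6 (N = -(9 + (⅙)*(-1)) = -(9 - ⅙) = -1*53/6 = -53/6 ≈ -8.8333)
U = 85 + 60*I*√5 (U = 85 - (-60)*I*√5 = 85 + 60*I*√5 ≈ 85.0 + 134.16*I)
F(L, B) = -53/6 + 15*B (F(L, B) = 15*B - 53/6 = -53/6 + 15*B)
-F(U, 168) = -(-53/6 + 15*168) = -(-53/6 + 2520) = -1*15067/6 = -15067/6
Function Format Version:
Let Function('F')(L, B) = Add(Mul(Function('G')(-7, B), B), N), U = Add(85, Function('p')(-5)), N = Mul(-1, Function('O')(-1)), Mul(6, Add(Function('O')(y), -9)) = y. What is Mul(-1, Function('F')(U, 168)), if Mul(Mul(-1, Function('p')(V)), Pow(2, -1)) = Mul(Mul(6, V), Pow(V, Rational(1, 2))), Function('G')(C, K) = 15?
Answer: Rational(-15067, 6) ≈ -2511.2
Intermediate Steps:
Function('O')(y) = Add(9, Mul(Rational(1, 6), y))
Function('p')(V) = Mul(-12, Pow(V, Rational(3, 2))) (Function('p')(V) = Mul(-2, Mul(Mul(6, V), Pow(V, Rational(1, 2)))) = Mul(-2, Mul(6, Pow(V, Rational(3, 2)))) = Mul(-12, Pow(V, Rational(3, 2))))
N = Rational(-53, 6) (N = Mul(-1, Add(9, Mul(Rational(1, 6), -1))) = Mul(-1, Add(9, Rational(-1, 6))) = Mul(-1, Rational(53, 6)) = Rational(-53, 6) ≈ -8.8333)
U = Add(85, Mul(60, I, Pow(5, Rational(1, 2)))) (U = Add(85, Mul(-12, Pow(-5, Rational(3, 2)))) = Add(85, Mul(-12, Mul(-5, I, Pow(5, Rational(1, 2))))) = Add(85, Mul(60, I, Pow(5, Rational(1, 2)))) ≈ Add(85.000, Mul(134.16, I)))
Function('F')(L, B) = Add(Rational(-53, 6), Mul(15, B)) (Function('F')(L, B) = Add(Mul(15, B), Rational(-53, 6)) = Add(Rational(-53, 6), Mul(15, B)))
Mul(-1, Function('F')(U, 168)) = Mul(-1, Add(Rational(-53, 6), Mul(15, 168))) = Mul(-1, Add(Rational(-53, 6), 2520)) = Mul(-1, Rational(15067, 6)) = Rational(-15067, 6)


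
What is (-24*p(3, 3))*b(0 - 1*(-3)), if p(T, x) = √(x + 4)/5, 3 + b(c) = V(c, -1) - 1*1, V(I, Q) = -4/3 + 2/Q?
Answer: 176*√7/5 ≈ 93.130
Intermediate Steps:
V(I, Q) = -4/3 + 2/Q (V(I, Q) = -4*⅓ + 2/Q = -4/3 + 2/Q)
b(c) = -22/3 (b(c) = -3 + ((-4/3 + 2/(-1)) - 1*1) = -3 + ((-4/3 + 2*(-1)) - 1) = -3 + ((-4/3 - 2) - 1) = -3 + (-10/3 - 1) = -3 - 13/3 = -22/3)
p(T, x) = √(4 + x)/5 (p(T, x) = √(4 + x)*(⅕) = √(4 + x)/5)
(-24*p(3, 3))*b(0 - 1*(-3)) = -24*√(4 + 3)/5*(-22/3) = -24*√7/5*(-22/3) = 176*√7/5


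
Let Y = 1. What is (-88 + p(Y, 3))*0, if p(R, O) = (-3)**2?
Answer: 0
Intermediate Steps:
p(R, O) = 9
(-88 + p(Y, 3))*0 = (-88 + 9)*0 = -79*0 = 0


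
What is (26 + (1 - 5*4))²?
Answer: 49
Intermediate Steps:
(26 + (1 - 5*4))² = (26 + (1 - 20))² = (26 - 19)² = 7² = 49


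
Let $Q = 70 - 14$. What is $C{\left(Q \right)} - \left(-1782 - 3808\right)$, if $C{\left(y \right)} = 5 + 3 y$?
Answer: $5763$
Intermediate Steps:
$Q = 56$ ($Q = 70 - 14 = 56$)
$C{\left(Q \right)} - \left(-1782 - 3808\right) = \left(5 + 3 \cdot 56\right) - \left(-1782 - 3808\right) = \left(5 + 168\right) - \left(-1782 - 3808\right) = 173 - -5590 = 173 + 5590 = 5763$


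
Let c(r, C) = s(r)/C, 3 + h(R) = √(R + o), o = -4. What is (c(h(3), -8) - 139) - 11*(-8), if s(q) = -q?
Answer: -411/8 + I/8 ≈ -51.375 + 0.125*I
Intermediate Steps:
h(R) = -3 + √(-4 + R) (h(R) = -3 + √(R - 4) = -3 + √(-4 + R))
c(r, C) = -r/C (c(r, C) = (-r)/C = -r/C)
(c(h(3), -8) - 139) - 11*(-8) = (-1*(-3 + √(-4 + 3))/(-8) - 139) - 11*(-8) = (-1*(-3 + √(-1))*(-⅛) - 139) + 88 = (-1*(-3 + I)*(-⅛) - 139) + 88 = ((-3/8 + I/8) - 139) + 88 = (-1115/8 + I/8) + 88 = -411/8 + I/8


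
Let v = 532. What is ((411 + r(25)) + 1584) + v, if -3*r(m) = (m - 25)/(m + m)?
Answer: 2527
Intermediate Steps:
r(m) = -(-25 + m)/(6*m) (r(m) = -(m - 25)/(3*(m + m)) = -(-25 + m)/(3*(2*m)) = -(-25 + m)*1/(2*m)/3 = -(-25 + m)/(6*m))
((411 + r(25)) + 1584) + v = ((411 + (⅙)*(25 - 1*25)/25) + 1584) + 532 = ((411 + (⅙)*(1/25)*(25 - 25)) + 1584) + 532 = ((411 + (⅙)*(1/25)*0) + 1584) + 532 = ((411 + 0) + 1584) + 532 = (411 + 1584) + 532 = 1995 + 532 = 2527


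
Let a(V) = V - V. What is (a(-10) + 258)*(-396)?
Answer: -102168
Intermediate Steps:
a(V) = 0
(a(-10) + 258)*(-396) = (0 + 258)*(-396) = 258*(-396) = -102168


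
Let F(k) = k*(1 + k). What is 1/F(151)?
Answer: 1/22952 ≈ 4.3569e-5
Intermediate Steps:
1/F(151) = 1/(151*(1 + 151)) = 1/(151*152) = 1/22952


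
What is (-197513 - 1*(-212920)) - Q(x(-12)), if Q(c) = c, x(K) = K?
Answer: 15419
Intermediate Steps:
(-197513 - 1*(-212920)) - Q(x(-12)) = (-197513 - 1*(-212920)) - 1*(-12) = (-197513 + 212920) + 12 = 15407 + 12 = 15419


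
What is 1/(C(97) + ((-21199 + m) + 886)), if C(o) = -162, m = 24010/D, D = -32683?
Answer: -667/13657315 ≈ -4.8838e-5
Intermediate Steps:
m = -490/667 (m = 24010/(-32683) = 24010*(-1/32683) = -490/667 ≈ -0.73463)
1/(C(97) + ((-21199 + m) + 886)) = 1/(-162 + ((-21199 - 490/667) + 886)) = 1/(-162 + (-14140223/667 + 886)) = 1/(-162 - 13549261/667) = 1/(-13657315/667) = -667/13657315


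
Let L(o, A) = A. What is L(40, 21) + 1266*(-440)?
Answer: -557019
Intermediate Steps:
L(40, 21) + 1266*(-440) = 21 + 1266*(-440) = 21 - 557040 = -557019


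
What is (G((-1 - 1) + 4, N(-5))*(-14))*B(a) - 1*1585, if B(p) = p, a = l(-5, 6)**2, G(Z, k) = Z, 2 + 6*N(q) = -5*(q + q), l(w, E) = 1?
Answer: -1613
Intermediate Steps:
N(q) = -1/3 - 5*q/3 (N(q) = -1/3 + (-5*(q + q))/6 = -1/3 + (-10*q)/6 = -1/3 - 5*q/3)
a = 1 (a = 1**2 = 1)
(G((-1 - 1) + 4, N(-5))*(-14))*B(a) - 1*1585 = (((-1 - 1) + 4)*(-14))*1 - 1*1585 = ((-2 + 4)*(-14))*1 - 1585 = (2*(-14))*1 - 1585 = -28*1 - 1585 = -28 - 1585 = -1613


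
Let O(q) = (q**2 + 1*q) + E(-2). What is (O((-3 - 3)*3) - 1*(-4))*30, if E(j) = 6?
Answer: 9480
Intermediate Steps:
O(q) = 6 + q + q**2 (O(q) = (q**2 + 1*q) + 6 = (q**2 + q) + 6 = (q + q**2) + 6 = 6 + q + q**2)
(O((-3 - 3)*3) - 1*(-4))*30 = ((6 + (-3 - 3)*3 + ((-3 - 3)*3)**2) - 1*(-4))*30 = ((6 - 6*3 + (-6*3)**2) + 4)*30 = ((6 - 18 + (-18)**2) + 4)*30 = ((6 - 18 + 324) + 4)*30 = (312 + 4)*30 = 316*30 = 9480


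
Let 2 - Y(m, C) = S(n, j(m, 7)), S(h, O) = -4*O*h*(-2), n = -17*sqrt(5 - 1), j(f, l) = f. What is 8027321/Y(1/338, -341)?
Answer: 1356617249/474 ≈ 2.8621e+6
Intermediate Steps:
n = -34 (n = -17*sqrt(4) = -17*2 = -34)
S(h, O) = 8*O*h (S(h, O) = -4*O*h*(-2) = 8*O*h)
Y(m, C) = 2 + 272*m (Y(m, C) = 2 - 8*m*(-34) = 2 - (-272)*m = 2 + 272*m)
8027321/Y(1/338, -341) = 8027321/(2 + 272/338) = 8027321/(2 + 272*(1/338)) = 8027321/(2 + 136/169) = 8027321/(474/169) = 8027321*(169/474) = 1356617249/474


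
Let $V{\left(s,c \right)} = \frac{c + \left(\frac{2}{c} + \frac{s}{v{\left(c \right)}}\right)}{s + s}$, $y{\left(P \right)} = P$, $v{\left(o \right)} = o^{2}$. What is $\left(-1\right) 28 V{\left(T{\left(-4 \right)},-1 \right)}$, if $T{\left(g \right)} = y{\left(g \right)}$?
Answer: $- \frac{49}{2} \approx -24.5$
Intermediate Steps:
$T{\left(g \right)} = g$
$V{\left(s,c \right)} = \frac{c + \frac{2}{c} + \frac{s}{c^{2}}}{2 s}$ ($V{\left(s,c \right)} = \frac{c + \left(\frac{2}{c} + \frac{s}{c^{2}}\right)}{s + s} = \frac{c + \left(\frac{2}{c} + \frac{s}{c^{2}}\right)}{2 s} = \left(c + \frac{2}{c} + \frac{s}{c^{2}}\right) \frac{1}{2 s} = \frac{c + \frac{2}{c} + \frac{s}{c^{2}}}{2 s}$)
$\left(-1\right) 28 V{\left(T{\left(-4 \right)},-1 \right)} = \left(-1\right) 28 \frac{-4 + \left(-1\right)^{3} + 2 \left(-1\right)}{2 \cdot 1 \left(-4\right)} = - 28 \cdot \frac{1}{2} \cdot 1 \left(- \frac{1}{4}\right) \left(-4 - 1 - 2\right) = - 28 \cdot \frac{1}{2} \cdot 1 \left(- \frac{1}{4}\right) \left(-7\right) = \left(-28\right) \frac{7}{8} = - \frac{49}{2}$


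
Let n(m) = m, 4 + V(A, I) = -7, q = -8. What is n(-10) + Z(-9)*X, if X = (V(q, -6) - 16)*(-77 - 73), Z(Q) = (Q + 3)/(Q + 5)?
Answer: 6065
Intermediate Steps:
V(A, I) = -11 (V(A, I) = -4 - 7 = -11)
Z(Q) = (3 + Q)/(5 + Q)
X = 4050 (X = (-11 - 16)*(-77 - 73) = -27*(-150) = 4050)
n(-10) + Z(-9)*X = -10 + ((3 - 9)/(5 - 9))*4050 = -10 + (-6/(-4))*4050 = -10 - ¼*(-6)*4050 = -10 + (3/2)*4050 = -10 + 6075 = 6065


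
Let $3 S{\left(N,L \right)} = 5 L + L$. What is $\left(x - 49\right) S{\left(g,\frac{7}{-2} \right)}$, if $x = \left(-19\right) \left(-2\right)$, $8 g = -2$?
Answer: $77$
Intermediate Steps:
$g = - \frac{1}{4}$ ($g = \frac{1}{8} \left(-2\right) = - \frac{1}{4} \approx -0.25$)
$S{\left(N,L \right)} = 2 L$ ($S{\left(N,L \right)} = \frac{5 L + L}{3} = \frac{6 L}{3} = 2 L$)
$x = 38$
$\left(x - 49\right) S{\left(g,\frac{7}{-2} \right)} = \left(38 - 49\right) 2 \frac{7}{-2} = - 11 \cdot 2 \cdot 7 \left(- \frac{1}{2}\right) = - 11 \cdot 2 \left(- \frac{7}{2}\right) = \left(-11\right) \left(-7\right) = 77$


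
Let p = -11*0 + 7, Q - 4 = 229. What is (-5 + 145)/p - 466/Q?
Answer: 18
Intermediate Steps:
Q = 233 (Q = 4 + 229 = 233)
p = 7 (p = 0 + 7 = 7)
(-5 + 145)/p - 466/Q = (-5 + 145)/7 - 466/233 = 140*(⅐) - 466*1/233 = 20 - 2 = 18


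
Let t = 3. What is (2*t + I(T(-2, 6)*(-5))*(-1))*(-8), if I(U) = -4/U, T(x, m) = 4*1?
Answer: -232/5 ≈ -46.400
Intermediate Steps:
T(x, m) = 4
(2*t + I(T(-2, 6)*(-5))*(-1))*(-8) = (2*3 - 4/(4*(-5))*(-1))*(-8) = (6 - 4/(-20)*(-1))*(-8) = (6 - 4*(-1/20)*(-1))*(-8) = (6 + (⅕)*(-1))*(-8) = (6 - ⅕)*(-8) = (29/5)*(-8) = -232/5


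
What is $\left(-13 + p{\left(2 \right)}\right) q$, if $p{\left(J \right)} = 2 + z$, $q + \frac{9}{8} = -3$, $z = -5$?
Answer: $66$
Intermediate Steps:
$q = - \frac{33}{8}$ ($q = - \frac{9}{8} - 3 = - \frac{33}{8} \approx -4.125$)
$p{\left(J \right)} = -3$ ($p{\left(J \right)} = 2 - 5 = -3$)
$\left(-13 + p{\left(2 \right)}\right) q = \left(-13 - 3\right) \left(- \frac{33}{8}\right) = \left(-16\right) \left(- \frac{33}{8}\right) = 66$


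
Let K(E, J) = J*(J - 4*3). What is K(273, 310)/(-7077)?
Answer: -92380/7077 ≈ -13.054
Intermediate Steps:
K(E, J) = J*(-12 + J) (K(E, J) = J*(J - 12) = J*(-12 + J))
K(273, 310)/(-7077) = (310*(-12 + 310))/(-7077) = (310*298)*(-1/7077) = 92380*(-1/7077) = -92380/7077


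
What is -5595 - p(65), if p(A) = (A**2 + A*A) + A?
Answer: -14110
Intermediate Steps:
p(A) = A + 2*A**2 (p(A) = (A**2 + A**2) + A = 2*A**2 + A = A + 2*A**2)
-5595 - p(65) = -5595 - 65*(1 + 2*65) = -5595 - 65*(1 + 130) = -5595 - 65*131 = -5595 - 1*8515 = -5595 - 8515 = -14110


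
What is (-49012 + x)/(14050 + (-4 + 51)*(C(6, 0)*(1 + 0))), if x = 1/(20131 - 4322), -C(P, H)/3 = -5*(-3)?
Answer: -110690101/26954345 ≈ -4.1066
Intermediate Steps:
C(P, H) = -45 (C(P, H) = -(-15)*(-3) = -3*15 = -45)
x = 1/15809 ≈ 6.3255e-5
(-49012 + x)/(14050 + (-4 + 51)*(C(6, 0)*(1 + 0))) = (-49012 + 1/15809)/(14050 + (-4 + 51)*(-45*(1 + 0))) = -774830707/(15809*(14050 + 47*(-45*1))) = -774830707/(15809*(14050 + 47*(-45))) = -774830707/(15809*(14050 - 2115)) = -774830707/15809/11935 = -774830707/15809*1/11935 = -110690101/26954345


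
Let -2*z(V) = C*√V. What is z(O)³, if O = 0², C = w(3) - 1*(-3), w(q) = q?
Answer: 0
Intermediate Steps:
C = 6 (C = 3 - 1*(-3) = 3 + 3 = 6)
O = 0
z(V) = -3*√V
z(O)³ = (-3*√0)³ = (-3*0)³ = 0³ = 0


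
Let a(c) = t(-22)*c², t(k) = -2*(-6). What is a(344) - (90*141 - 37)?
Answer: 1407379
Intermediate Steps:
t(k) = 12
a(c) = 12*c²
a(344) - (90*141 - 37) = 12*344² - (90*141 - 37) = 12*118336 - (12690 - 37) = 1420032 - 1*12653 = 1420032 - 12653 = 1407379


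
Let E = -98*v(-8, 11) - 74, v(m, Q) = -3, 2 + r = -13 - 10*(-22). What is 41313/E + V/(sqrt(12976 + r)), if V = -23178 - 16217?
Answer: 41313/220 - 39395*sqrt(269)/1883 ≈ -155.35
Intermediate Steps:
V = -39395
r = 205 (r = -2 + (-13 - 10*(-22)) = -2 + (-13 + 220) = -2 + 207 = 205)
E = 220 (E = -98*(-3) - 74 = 294 - 74 = 220)
41313/E + V/(sqrt(12976 + r)) = 41313/220 - 39395/sqrt(12976 + 205) = 41313*(1/220) - 39395*sqrt(269)/1883 = 41313/220 - 39395*sqrt(269)/1883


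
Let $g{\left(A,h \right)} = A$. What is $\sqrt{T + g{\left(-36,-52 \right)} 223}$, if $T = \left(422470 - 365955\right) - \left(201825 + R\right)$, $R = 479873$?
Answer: $i \sqrt{633211} \approx 795.75 i$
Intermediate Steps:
$T = -625183$ ($T = \left(422470 - 365955\right) - 681698 = 56515 - 681698 = -625183$)
$\sqrt{T + g{\left(-36,-52 \right)} 223} = \sqrt{-625183 - 8028} = \sqrt{-633211} = i \sqrt{633211}$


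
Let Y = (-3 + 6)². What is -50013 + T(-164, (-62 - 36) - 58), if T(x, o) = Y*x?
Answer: -51489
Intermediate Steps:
Y = 9 (Y = 3² = 9)
T(x, o) = 9*x
-50013 + T(-164, (-62 - 36) - 58) = -50013 + 9*(-164) = -50013 - 1476 = -51489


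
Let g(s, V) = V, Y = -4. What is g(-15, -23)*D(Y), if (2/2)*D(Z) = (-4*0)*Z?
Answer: 0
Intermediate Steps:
D(Z) = 0 (D(Z) = (-4*0)*Z = 0*Z = 0)
g(-15, -23)*D(Y) = -23*0 = 0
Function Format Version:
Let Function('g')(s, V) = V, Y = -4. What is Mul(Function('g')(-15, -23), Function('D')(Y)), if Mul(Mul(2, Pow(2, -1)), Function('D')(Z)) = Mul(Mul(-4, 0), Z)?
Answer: 0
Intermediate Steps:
Function('D')(Z) = 0 (Function('D')(Z) = Mul(Mul(-4, 0), Z) = Mul(0, Z) = 0)
Mul(Function('g')(-15, -23), Function('D')(Y)) = Mul(-23, 0) = 0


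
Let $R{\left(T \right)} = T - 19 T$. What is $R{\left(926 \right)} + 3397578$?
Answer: $3380910$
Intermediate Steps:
$R{\left(T \right)} = - 18 T$
$R{\left(926 \right)} + 3397578 = \left(-18\right) 926 + 3397578 = -16668 + 3397578 = 3380910$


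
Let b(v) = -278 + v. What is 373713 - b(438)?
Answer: 373553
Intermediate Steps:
373713 - b(438) = 373713 - (-278 + 438) = 373713 - 1*160 = 373713 - 160 = 373553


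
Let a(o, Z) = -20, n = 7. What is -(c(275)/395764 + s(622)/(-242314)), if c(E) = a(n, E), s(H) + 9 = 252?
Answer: 25254233/23974789474 ≈ 0.0010534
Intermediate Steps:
s(H) = 243 (s(H) = -9 + 252 = 243)
c(E) = -20
-(c(275)/395764 + s(622)/(-242314)) = -(-20/395764 + 243/(-242314)) = -(-20*1/395764 + 243*(-1/242314)) = -(-5/98941 - 243/242314) = -1*(-25254233/23974789474) = 25254233/23974789474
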